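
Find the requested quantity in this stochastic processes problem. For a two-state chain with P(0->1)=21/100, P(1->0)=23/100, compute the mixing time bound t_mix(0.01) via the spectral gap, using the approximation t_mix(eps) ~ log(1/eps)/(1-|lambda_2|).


lambda_2 = |1 - p01 - p10| = |1 - 0.2100 - 0.2300| = 0.5600
t_mix ~ log(1/eps)/(1 - |lambda_2|)
= log(100)/(1 - 0.5600) = 4.6052/0.4400
= 10.4663

10.4663


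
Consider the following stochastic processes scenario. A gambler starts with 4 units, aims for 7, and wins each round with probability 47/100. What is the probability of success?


Gambler's ruin formula:
r = q/p = 0.5300/0.4700 = 1.1277
P(win) = (1 - r^i)/(1 - r^N)
= (1 - 1.1277^4)/(1 - 1.1277^7)
= 0.4679

0.4679


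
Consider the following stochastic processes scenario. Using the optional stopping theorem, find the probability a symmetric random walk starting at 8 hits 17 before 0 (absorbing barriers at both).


By optional stopping theorem: E(M at tau) = M(0) = 8
P(hit 17)*17 + P(hit 0)*0 = 8
P(hit 17) = (8 - 0)/(17 - 0) = 8/17 = 0.4706

0.4706


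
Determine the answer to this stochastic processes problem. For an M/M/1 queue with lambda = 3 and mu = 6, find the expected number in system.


rho = 3/6 = 0.5000
L = rho/(1-rho)
= 0.5000/0.5000
= 1.0000

1.0000


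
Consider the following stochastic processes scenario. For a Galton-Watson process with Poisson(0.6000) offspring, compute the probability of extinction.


Since mu = 0.6000 <= 1, extinction probability = 1.

1.0000


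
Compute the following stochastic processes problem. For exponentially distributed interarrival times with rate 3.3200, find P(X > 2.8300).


P(X > t) = exp(-lambda * t)
= exp(-3.3200 * 2.8300)
= exp(-9.3956) = 8.3089e-05

8.3089e-05


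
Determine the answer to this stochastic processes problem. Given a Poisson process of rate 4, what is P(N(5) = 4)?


P(N(t)=k) = (lambda*t)^k * exp(-lambda*t) / k!
lambda*t = 20
= 20^4 * exp(-20) / 4!
= 160000 * 2.0612e-09 / 24
= 1.3741e-05

1.3741e-05


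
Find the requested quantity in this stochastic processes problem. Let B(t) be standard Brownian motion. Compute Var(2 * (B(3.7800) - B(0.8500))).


Var(alpha*(B(t)-B(s))) = alpha^2 * (t-s)
= 2^2 * (3.7800 - 0.8500)
= 4 * 2.9300
= 11.7200

11.7200


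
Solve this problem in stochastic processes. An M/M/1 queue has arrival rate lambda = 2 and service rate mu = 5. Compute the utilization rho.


rho = lambda/mu
= 2/5
= 0.4000

0.4000


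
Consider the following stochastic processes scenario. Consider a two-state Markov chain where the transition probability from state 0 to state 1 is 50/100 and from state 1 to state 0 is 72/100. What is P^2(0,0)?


Computing P^2 by matrix multiplication.
P = [[0.5000, 0.5000], [0.7200, 0.2800]]
After raising P to the power 2:
P^2(0,0) = 0.6100

0.6100


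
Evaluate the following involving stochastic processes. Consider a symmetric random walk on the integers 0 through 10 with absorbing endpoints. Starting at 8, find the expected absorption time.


For symmetric RW on 0,...,N with absorbing barriers, E(i) = i*(N-i)
E(8) = 8 * 2 = 16

16


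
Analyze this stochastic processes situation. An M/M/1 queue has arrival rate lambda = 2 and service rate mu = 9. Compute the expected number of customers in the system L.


rho = 2/9 = 0.2222
L = rho/(1-rho)
= 0.2222/0.7778
= 0.2857

0.2857


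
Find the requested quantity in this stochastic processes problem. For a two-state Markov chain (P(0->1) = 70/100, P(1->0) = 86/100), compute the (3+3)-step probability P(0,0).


P^6 = P^3 * P^3
Computing via matrix multiplication of the transition matrix.
Entry (0,0) of P^6 = 0.5651

0.5651


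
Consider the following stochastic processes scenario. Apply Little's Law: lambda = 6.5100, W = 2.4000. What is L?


Little's Law: L = lambda * W
= 6.5100 * 2.4000
= 15.6240

15.6240


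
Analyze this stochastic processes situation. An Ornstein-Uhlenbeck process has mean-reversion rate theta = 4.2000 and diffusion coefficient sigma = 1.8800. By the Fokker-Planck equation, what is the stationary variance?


Stationary variance = sigma^2 / (2*theta)
= 1.8800^2 / (2*4.2000)
= 3.5344 / 8.4000
= 0.4208

0.4208


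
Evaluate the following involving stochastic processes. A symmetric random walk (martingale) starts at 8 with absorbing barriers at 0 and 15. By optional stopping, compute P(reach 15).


By optional stopping theorem: E(M at tau) = M(0) = 8
P(hit 15)*15 + P(hit 0)*0 = 8
P(hit 15) = (8 - 0)/(15 - 0) = 8/15 = 0.5333

0.5333


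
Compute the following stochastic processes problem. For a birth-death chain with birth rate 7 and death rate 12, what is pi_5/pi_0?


For birth-death process, pi_n/pi_0 = (lambda/mu)^n
= (7/12)^5
= 0.0675

0.0675


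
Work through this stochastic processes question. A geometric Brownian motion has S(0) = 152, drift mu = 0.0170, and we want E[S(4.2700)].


E[S(t)] = S(0) * exp(mu * t)
= 152 * exp(0.0170 * 4.2700)
= 152 * 1.0753
= 163.4440

163.4440


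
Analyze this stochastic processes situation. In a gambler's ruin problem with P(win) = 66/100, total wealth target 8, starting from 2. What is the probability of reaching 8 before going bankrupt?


Gambler's ruin formula:
r = q/p = 0.3400/0.6600 = 0.5152
P(win) = (1 - r^i)/(1 - r^N)
= (1 - 0.5152^2)/(1 - 0.5152^8)
= 0.7383

0.7383


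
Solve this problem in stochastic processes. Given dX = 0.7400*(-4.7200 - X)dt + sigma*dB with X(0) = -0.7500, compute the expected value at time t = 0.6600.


E[X(t)] = mu + (X(0) - mu)*exp(-theta*t)
= -4.7200 + (-0.7500 - -4.7200)*exp(-0.7400*0.6600)
= -4.7200 + 3.9700 * 0.6136
= -2.2840

-2.2840


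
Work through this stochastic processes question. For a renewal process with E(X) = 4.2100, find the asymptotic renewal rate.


Long-run renewal rate = 1/E(X)
= 1/4.2100
= 0.2375

0.2375


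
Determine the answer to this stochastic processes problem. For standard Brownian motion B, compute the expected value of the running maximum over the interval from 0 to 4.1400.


E(max B(s)) = sqrt(2t/pi)
= sqrt(2*4.1400/pi)
= sqrt(2.6356)
= 1.6235

1.6235


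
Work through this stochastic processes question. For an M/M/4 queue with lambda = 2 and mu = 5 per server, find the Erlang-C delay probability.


a = lambda/mu = 0.4000
rho = a/c = 0.1000
Erlang-C formula applied:
C(c,a) = 7.9444e-04

7.9444e-04


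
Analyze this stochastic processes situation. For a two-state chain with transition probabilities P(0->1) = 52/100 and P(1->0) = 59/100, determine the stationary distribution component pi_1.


Stationary distribution: pi_0 = p10/(p01+p10), pi_1 = p01/(p01+p10)
p01 = 0.5200, p10 = 0.5900
pi_1 = 0.4685

0.4685


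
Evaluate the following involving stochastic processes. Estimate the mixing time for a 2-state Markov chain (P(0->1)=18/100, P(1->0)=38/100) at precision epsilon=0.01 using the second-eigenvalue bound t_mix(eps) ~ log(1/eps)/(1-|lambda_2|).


lambda_2 = |1 - p01 - p10| = |1 - 0.1800 - 0.3800| = 0.4400
t_mix ~ log(1/eps)/(1 - |lambda_2|)
= log(100)/(1 - 0.4400) = 4.6052/0.5600
= 8.2235

8.2235


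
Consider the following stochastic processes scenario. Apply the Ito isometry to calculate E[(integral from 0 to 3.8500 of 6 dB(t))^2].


By Ito isometry: E[(int f dB)^2] = int f^2 dt
= 6^2 * 3.8500
= 36 * 3.8500 = 138.6000

138.6000


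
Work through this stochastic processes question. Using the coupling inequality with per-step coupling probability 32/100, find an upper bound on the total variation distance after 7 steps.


TV distance bound <= (1-delta)^n
= (1 - 0.3200)^7
= 0.6800^7
= 0.0672

0.0672


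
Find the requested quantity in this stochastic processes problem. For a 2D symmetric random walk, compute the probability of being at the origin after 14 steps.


P = C(14,7)^2 / 4^14
= 3432^2 / 268435456
= 11778624 / 268435456
= 0.0439

0.0439


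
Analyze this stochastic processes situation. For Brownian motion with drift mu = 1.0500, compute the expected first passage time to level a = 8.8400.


Expected first passage time = a/mu
= 8.8400/1.0500
= 8.4190

8.4190


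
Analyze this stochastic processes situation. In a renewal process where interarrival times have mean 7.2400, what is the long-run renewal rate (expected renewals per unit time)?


Long-run renewal rate = 1/E(X)
= 1/7.2400
= 0.1381

0.1381


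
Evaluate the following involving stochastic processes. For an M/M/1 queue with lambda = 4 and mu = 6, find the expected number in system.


rho = 4/6 = 0.6667
L = rho/(1-rho)
= 0.6667/0.3333
= 2.0000

2.0000


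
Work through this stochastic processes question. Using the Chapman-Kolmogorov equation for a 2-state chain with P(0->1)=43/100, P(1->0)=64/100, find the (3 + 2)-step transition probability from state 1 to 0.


P^5 = P^3 * P^2
Computing via matrix multiplication of the transition matrix.
Entry (1,0) of P^5 = 0.5981

0.5981


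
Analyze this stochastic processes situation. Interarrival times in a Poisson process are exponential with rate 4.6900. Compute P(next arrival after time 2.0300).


P(X > t) = exp(-lambda * t)
= exp(-4.6900 * 2.0300)
= exp(-9.5207) = 7.3318e-05

7.3318e-05


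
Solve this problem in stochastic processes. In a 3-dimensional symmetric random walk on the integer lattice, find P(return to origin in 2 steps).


P(return in 2 steps) = P(reverse first step) = 1/(2d)
= 1/6
= 0.1667

0.1667


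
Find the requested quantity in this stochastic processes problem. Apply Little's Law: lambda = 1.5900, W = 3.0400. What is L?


Little's Law: L = lambda * W
= 1.5900 * 3.0400
= 4.8336

4.8336


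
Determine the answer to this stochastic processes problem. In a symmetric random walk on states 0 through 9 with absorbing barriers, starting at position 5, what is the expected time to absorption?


For symmetric RW on 0,...,N with absorbing barriers, E(i) = i*(N-i)
E(5) = 5 * 4 = 20

20


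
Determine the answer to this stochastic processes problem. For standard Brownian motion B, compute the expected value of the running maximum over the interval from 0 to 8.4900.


E(max B(s)) = sqrt(2t/pi)
= sqrt(2*8.4900/pi)
= sqrt(5.4049)
= 2.3248

2.3248


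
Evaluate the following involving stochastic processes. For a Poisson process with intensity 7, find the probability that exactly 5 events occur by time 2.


P(N(t)=k) = (lambda*t)^k * exp(-lambda*t) / k!
lambda*t = 14
= 14^5 * exp(-14) / 5!
= 537824 * 8.3153e-07 / 120
= 0.0037

0.0037


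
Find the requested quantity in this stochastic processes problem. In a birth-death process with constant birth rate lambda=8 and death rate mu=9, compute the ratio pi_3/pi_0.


For birth-death process, pi_n/pi_0 = (lambda/mu)^n
= (8/9)^3
= 0.7023

0.7023


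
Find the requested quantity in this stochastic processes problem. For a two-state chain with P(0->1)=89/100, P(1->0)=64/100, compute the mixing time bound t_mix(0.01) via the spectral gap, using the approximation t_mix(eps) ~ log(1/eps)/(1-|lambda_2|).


lambda_2 = |1 - p01 - p10| = |1 - 0.8900 - 0.6400| = 0.5300
t_mix ~ log(1/eps)/(1 - |lambda_2|)
= log(100)/(1 - 0.5300) = 4.6052/0.4700
= 9.7982

9.7982


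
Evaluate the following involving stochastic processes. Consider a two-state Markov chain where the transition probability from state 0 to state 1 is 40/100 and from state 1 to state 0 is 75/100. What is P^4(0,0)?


Computing P^4 by matrix multiplication.
P = [[0.6000, 0.4000], [0.7500, 0.2500]]
After raising P to the power 4:
P^4(0,0) = 0.6523

0.6523


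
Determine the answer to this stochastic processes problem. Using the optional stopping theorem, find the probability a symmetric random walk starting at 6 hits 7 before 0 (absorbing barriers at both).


By optional stopping theorem: E(M at tau) = M(0) = 6
P(hit 7)*7 + P(hit 0)*0 = 6
P(hit 7) = (6 - 0)/(7 - 0) = 6/7 = 0.8571

0.8571


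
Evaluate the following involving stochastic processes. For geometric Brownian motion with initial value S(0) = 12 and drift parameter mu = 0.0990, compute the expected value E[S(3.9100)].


E[S(t)] = S(0) * exp(mu * t)
= 12 * exp(0.0990 * 3.9100)
= 12 * 1.4727
= 17.6723

17.6723


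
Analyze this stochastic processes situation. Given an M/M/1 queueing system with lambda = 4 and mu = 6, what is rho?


rho = lambda/mu
= 4/6
= 0.6667

0.6667


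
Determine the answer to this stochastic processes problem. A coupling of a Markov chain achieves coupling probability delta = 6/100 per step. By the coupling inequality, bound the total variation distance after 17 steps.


TV distance bound <= (1-delta)^n
= (1 - 0.0600)^17
= 0.9400^17
= 0.3493

0.3493


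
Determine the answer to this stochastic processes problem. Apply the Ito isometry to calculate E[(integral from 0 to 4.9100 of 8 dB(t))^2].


By Ito isometry: E[(int f dB)^2] = int f^2 dt
= 8^2 * 4.9100
= 64 * 4.9100 = 314.2400

314.2400


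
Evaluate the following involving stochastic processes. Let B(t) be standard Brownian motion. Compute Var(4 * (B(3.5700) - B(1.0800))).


Var(alpha*(B(t)-B(s))) = alpha^2 * (t-s)
= 4^2 * (3.5700 - 1.0800)
= 16 * 2.4900
= 39.8400

39.8400


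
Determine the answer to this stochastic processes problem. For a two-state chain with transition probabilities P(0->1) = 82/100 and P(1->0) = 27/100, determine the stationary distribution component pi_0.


Stationary distribution: pi_0 = p10/(p01+p10), pi_1 = p01/(p01+p10)
p01 = 0.8200, p10 = 0.2700
pi_0 = 0.2477

0.2477


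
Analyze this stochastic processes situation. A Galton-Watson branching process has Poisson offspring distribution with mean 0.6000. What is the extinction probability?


Since mu = 0.6000 <= 1, extinction probability = 1.

1.0000


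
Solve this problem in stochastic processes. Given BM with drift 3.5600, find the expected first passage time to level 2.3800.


Expected first passage time = a/mu
= 2.3800/3.5600
= 0.6685

0.6685


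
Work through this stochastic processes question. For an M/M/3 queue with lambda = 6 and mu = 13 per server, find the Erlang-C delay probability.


a = lambda/mu = 0.4615
rho = a/c = 0.1538
Erlang-C formula applied:
C(c,a) = 0.0122

0.0122


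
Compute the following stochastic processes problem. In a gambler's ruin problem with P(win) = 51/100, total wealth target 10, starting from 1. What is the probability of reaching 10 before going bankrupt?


Gambler's ruin formula:
r = q/p = 0.4900/0.5100 = 0.9608
P(win) = (1 - r^i)/(1 - r^N)
= (1 - 0.9608^1)/(1 - 0.9608^10)
= 0.1189

0.1189


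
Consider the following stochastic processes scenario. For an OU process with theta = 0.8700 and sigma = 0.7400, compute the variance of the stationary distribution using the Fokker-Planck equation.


Stationary variance = sigma^2 / (2*theta)
= 0.7400^2 / (2*0.8700)
= 0.5476 / 1.7400
= 0.3147

0.3147


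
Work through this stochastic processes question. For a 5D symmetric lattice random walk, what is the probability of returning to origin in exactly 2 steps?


P(return in 2 steps) = P(reverse first step) = 1/(2d)
= 1/10
= 0.1000

0.1000


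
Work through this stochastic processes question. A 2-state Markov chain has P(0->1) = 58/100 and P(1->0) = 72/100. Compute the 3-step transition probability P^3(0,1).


Computing P^3 by matrix multiplication.
P = [[0.4200, 0.5800], [0.7200, 0.2800]]
After raising P to the power 3:
P^3(0,1) = 0.4582

0.4582


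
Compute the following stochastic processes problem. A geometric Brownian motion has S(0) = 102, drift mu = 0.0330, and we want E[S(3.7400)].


E[S(t)] = S(0) * exp(mu * t)
= 102 * exp(0.0330 * 3.7400)
= 102 * 1.1314
= 115.3987

115.3987


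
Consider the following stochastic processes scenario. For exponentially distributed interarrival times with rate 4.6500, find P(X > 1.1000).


P(X > t) = exp(-lambda * t)
= exp(-4.6500 * 1.1000)
= exp(-5.1150) = 0.0060

0.0060


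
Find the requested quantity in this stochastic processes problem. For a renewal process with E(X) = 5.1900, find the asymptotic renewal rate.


Long-run renewal rate = 1/E(X)
= 1/5.1900
= 0.1927

0.1927


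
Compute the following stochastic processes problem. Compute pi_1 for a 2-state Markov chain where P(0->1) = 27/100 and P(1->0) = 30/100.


Stationary distribution: pi_0 = p10/(p01+p10), pi_1 = p01/(p01+p10)
p01 = 0.2700, p10 = 0.3000
pi_1 = 0.4737

0.4737


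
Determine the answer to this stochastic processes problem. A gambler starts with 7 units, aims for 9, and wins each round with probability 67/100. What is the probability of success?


Gambler's ruin formula:
r = q/p = 0.3300/0.6700 = 0.4925
P(win) = (1 - r^i)/(1 - r^N)
= (1 - 0.4925^7)/(1 - 0.4925^9)
= 0.9947

0.9947


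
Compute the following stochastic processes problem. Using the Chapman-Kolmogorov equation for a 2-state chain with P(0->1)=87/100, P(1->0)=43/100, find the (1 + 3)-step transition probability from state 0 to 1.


P^4 = P^1 * P^3
Computing via matrix multiplication of the transition matrix.
Entry (0,1) of P^4 = 0.6638

0.6638


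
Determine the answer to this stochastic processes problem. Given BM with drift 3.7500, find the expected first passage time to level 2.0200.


Expected first passage time = a/mu
= 2.0200/3.7500
= 0.5387

0.5387


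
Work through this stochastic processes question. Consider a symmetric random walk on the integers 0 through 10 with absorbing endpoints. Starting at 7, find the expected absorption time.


For symmetric RW on 0,...,N with absorbing barriers, E(i) = i*(N-i)
E(7) = 7 * 3 = 21

21


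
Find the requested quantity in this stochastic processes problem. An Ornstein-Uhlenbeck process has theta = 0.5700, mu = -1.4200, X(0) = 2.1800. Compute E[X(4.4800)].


E[X(t)] = mu + (X(0) - mu)*exp(-theta*t)
= -1.4200 + (2.1800 - -1.4200)*exp(-0.5700*4.4800)
= -1.4200 + 3.6000 * 0.0778
= -1.1399

-1.1399


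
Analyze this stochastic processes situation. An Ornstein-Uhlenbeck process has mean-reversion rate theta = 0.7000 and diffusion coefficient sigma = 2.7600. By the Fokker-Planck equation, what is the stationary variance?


Stationary variance = sigma^2 / (2*theta)
= 2.7600^2 / (2*0.7000)
= 7.6176 / 1.4000
= 5.4411

5.4411


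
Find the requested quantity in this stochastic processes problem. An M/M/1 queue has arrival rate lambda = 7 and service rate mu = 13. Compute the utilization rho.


rho = lambda/mu
= 7/13
= 0.5385

0.5385


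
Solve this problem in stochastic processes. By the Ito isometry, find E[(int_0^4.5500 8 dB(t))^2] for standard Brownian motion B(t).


By Ito isometry: E[(int f dB)^2] = int f^2 dt
= 8^2 * 4.5500
= 64 * 4.5500 = 291.2000

291.2000


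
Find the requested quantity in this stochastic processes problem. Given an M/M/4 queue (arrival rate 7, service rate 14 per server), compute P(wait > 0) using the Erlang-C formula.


a = lambda/mu = 0.5000
rho = a/c = 0.1250
Erlang-C formula applied:
C(c,a) = 0.0018

0.0018


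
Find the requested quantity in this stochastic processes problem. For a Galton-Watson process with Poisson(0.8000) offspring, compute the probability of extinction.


Since mu = 0.8000 <= 1, extinction probability = 1.

1.0000


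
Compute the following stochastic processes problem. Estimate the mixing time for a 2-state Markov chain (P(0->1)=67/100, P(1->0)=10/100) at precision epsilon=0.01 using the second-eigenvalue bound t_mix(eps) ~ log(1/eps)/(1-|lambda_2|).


lambda_2 = |1 - p01 - p10| = |1 - 0.6700 - 0.1000| = 0.2300
t_mix ~ log(1/eps)/(1 - |lambda_2|)
= log(100)/(1 - 0.2300) = 4.6052/0.7700
= 5.9807

5.9807


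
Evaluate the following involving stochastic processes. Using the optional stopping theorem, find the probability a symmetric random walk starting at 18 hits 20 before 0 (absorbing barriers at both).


By optional stopping theorem: E(M at tau) = M(0) = 18
P(hit 20)*20 + P(hit 0)*0 = 18
P(hit 20) = (18 - 0)/(20 - 0) = 9/10 = 0.9000

0.9000


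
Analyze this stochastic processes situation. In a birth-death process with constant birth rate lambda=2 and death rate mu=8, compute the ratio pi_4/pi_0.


For birth-death process, pi_n/pi_0 = (lambda/mu)^n
= (2/8)^4
= 0.0039

0.0039


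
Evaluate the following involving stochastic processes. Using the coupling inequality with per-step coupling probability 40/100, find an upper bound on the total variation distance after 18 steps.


TV distance bound <= (1-delta)^n
= (1 - 0.4000)^18
= 0.6000^18
= 1.0156e-04

1.0156e-04


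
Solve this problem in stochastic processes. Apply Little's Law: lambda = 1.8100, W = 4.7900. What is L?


Little's Law: L = lambda * W
= 1.8100 * 4.7900
= 8.6699

8.6699


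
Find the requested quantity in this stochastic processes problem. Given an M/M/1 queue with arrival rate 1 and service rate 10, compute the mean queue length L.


rho = 1/10 = 0.1000
L = rho/(1-rho)
= 0.1000/0.9000
= 0.1111

0.1111


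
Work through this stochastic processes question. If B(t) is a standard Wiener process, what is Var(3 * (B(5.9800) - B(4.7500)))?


Var(alpha*(B(t)-B(s))) = alpha^2 * (t-s)
= 3^2 * (5.9800 - 4.7500)
= 9 * 1.2300
= 11.0700

11.0700


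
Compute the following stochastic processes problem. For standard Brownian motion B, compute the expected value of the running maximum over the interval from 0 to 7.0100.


E(max B(s)) = sqrt(2t/pi)
= sqrt(2*7.0100/pi)
= sqrt(4.4627)
= 2.1125

2.1125


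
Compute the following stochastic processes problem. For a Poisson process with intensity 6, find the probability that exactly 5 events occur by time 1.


P(N(t)=k) = (lambda*t)^k * exp(-lambda*t) / k!
lambda*t = 6
= 6^5 * exp(-6) / 5!
= 7776 * 0.0025 / 120
= 0.1606

0.1606


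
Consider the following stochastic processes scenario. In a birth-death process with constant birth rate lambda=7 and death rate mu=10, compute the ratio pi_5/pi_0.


For birth-death process, pi_n/pi_0 = (lambda/mu)^n
= (7/10)^5
= 0.1681

0.1681


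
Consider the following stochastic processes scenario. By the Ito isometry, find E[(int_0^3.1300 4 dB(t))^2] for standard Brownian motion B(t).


By Ito isometry: E[(int f dB)^2] = int f^2 dt
= 4^2 * 3.1300
= 16 * 3.1300 = 50.0800

50.0800


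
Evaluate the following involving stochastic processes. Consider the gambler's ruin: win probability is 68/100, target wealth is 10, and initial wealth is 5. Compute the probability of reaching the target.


Gambler's ruin formula:
r = q/p = 0.3200/0.6800 = 0.4706
P(win) = (1 - r^i)/(1 - r^N)
= (1 - 0.4706^5)/(1 - 0.4706^10)
= 0.9774

0.9774


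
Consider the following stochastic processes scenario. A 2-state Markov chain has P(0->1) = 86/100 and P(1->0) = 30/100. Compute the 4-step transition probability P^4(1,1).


Computing P^4 by matrix multiplication.
P = [[0.1400, 0.8600], [0.3000, 0.7000]]
After raising P to the power 4:
P^4(1,1) = 0.7415

0.7415


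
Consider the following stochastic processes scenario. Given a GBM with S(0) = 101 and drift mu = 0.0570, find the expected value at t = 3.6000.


E[S(t)] = S(0) * exp(mu * t)
= 101 * exp(0.0570 * 3.6000)
= 101 * 1.2278
= 124.0048

124.0048


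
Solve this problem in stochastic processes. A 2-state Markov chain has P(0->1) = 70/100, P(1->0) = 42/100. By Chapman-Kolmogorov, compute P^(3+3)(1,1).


P^6 = P^3 * P^3
Computing via matrix multiplication of the transition matrix.
Entry (1,1) of P^6 = 0.6250

0.6250


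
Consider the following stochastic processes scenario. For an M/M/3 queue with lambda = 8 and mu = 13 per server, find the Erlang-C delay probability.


a = lambda/mu = 0.6154
rho = a/c = 0.2051
Erlang-C formula applied:
C(c,a) = 0.0264

0.0264


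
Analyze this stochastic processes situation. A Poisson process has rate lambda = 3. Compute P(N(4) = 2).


P(N(t)=k) = (lambda*t)^k * exp(-lambda*t) / k!
lambda*t = 12
= 12^2 * exp(-12) / 2!
= 144 * 6.1442e-06 / 2
= 4.4238e-04

4.4238e-04


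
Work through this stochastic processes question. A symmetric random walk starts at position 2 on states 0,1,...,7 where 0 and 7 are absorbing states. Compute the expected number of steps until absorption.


For symmetric RW on 0,...,N with absorbing barriers, E(i) = i*(N-i)
E(2) = 2 * 5 = 10

10


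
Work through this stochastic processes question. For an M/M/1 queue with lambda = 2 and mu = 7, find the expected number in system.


rho = 2/7 = 0.2857
L = rho/(1-rho)
= 0.2857/0.7143
= 0.4000

0.4000


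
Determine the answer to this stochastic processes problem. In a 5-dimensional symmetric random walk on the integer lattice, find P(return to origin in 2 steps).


P(return in 2 steps) = P(reverse first step) = 1/(2d)
= 1/10
= 0.1000

0.1000


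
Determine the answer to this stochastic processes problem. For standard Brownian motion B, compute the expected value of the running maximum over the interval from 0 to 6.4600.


E(max B(s)) = sqrt(2t/pi)
= sqrt(2*6.4600/pi)
= sqrt(4.1126)
= 2.0279

2.0279


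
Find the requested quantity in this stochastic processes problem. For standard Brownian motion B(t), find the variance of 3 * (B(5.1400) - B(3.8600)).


Var(alpha*(B(t)-B(s))) = alpha^2 * (t-s)
= 3^2 * (5.1400 - 3.8600)
= 9 * 1.2800
= 11.5200

11.5200


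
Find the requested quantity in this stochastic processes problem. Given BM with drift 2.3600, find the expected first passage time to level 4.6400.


Expected first passage time = a/mu
= 4.6400/2.3600
= 1.9661

1.9661


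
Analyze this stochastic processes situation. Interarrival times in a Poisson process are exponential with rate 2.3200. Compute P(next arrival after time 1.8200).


P(X > t) = exp(-lambda * t)
= exp(-2.3200 * 1.8200)
= exp(-4.2224) = 0.0147

0.0147


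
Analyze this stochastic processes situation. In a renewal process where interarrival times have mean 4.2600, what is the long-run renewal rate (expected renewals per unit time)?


Long-run renewal rate = 1/E(X)
= 1/4.2600
= 0.2347

0.2347


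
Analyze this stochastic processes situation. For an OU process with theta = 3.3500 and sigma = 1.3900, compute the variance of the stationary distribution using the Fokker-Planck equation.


Stationary variance = sigma^2 / (2*theta)
= 1.3900^2 / (2*3.3500)
= 1.9321 / 6.7000
= 0.2884

0.2884


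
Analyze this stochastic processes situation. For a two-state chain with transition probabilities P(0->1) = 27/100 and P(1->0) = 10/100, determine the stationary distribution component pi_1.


Stationary distribution: pi_0 = p10/(p01+p10), pi_1 = p01/(p01+p10)
p01 = 0.2700, p10 = 0.1000
pi_1 = 0.7297

0.7297


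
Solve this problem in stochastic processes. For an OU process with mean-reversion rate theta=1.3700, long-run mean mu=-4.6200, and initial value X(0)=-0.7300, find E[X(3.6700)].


E[X(t)] = mu + (X(0) - mu)*exp(-theta*t)
= -4.6200 + (-0.7300 - -4.6200)*exp(-1.3700*3.6700)
= -4.6200 + 3.8900 * 0.0066
= -4.5945

-4.5945


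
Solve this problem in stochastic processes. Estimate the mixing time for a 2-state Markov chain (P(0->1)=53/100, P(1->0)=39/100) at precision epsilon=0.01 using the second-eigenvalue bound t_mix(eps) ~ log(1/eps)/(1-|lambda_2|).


lambda_2 = |1 - p01 - p10| = |1 - 0.5300 - 0.3900| = 0.0800
t_mix ~ log(1/eps)/(1 - |lambda_2|)
= log(100)/(1 - 0.0800) = 4.6052/0.9200
= 5.0056

5.0056


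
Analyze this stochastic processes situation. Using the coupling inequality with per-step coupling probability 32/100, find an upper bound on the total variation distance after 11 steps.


TV distance bound <= (1-delta)^n
= (1 - 0.3200)^11
= 0.6800^11
= 0.0144

0.0144


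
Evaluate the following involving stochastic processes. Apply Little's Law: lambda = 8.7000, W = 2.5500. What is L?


Little's Law: L = lambda * W
= 8.7000 * 2.5500
= 22.1850

22.1850


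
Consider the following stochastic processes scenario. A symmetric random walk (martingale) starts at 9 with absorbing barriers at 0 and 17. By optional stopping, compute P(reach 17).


By optional stopping theorem: E(M at tau) = M(0) = 9
P(hit 17)*17 + P(hit 0)*0 = 9
P(hit 17) = (9 - 0)/(17 - 0) = 9/17 = 0.5294

0.5294


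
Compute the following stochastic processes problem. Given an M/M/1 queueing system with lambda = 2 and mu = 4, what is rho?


rho = lambda/mu
= 2/4
= 0.5000

0.5000


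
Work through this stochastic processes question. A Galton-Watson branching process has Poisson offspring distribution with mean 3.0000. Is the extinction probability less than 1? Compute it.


Since mu = 3.0000 > 1, extinction prob q < 1.
Solve s = exp(mu*(s-1)) iteratively.
q = 0.0595

0.0595


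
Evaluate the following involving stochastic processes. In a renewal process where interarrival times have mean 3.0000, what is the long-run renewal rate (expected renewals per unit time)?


Long-run renewal rate = 1/E(X)
= 1/3.0000
= 0.3333

0.3333


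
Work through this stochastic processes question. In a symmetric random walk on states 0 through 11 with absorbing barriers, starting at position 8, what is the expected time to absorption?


For symmetric RW on 0,...,N with absorbing barriers, E(i) = i*(N-i)
E(8) = 8 * 3 = 24

24


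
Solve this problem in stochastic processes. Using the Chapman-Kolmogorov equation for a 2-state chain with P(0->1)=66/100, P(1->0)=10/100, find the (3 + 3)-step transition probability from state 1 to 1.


P^6 = P^3 * P^3
Computing via matrix multiplication of the transition matrix.
Entry (1,1) of P^6 = 0.8684

0.8684


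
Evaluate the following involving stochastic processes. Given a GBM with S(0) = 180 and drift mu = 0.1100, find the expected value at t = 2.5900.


E[S(t)] = S(0) * exp(mu * t)
= 180 * exp(0.1100 * 2.5900)
= 180 * 1.3296
= 239.3332

239.3332


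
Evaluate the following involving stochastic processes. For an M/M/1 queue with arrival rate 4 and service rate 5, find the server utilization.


rho = lambda/mu
= 4/5
= 0.8000

0.8000


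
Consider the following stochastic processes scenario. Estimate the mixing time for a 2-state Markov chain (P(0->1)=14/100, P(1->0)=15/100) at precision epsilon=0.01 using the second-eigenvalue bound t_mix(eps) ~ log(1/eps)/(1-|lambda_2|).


lambda_2 = |1 - p01 - p10| = |1 - 0.1400 - 0.1500| = 0.7100
t_mix ~ log(1/eps)/(1 - |lambda_2|)
= log(100)/(1 - 0.7100) = 4.6052/0.2900
= 15.8799

15.8799


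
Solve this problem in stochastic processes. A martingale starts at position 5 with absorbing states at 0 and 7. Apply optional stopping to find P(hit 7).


By optional stopping theorem: E(M at tau) = M(0) = 5
P(hit 7)*7 + P(hit 0)*0 = 5
P(hit 7) = (5 - 0)/(7 - 0) = 5/7 = 0.7143

0.7143


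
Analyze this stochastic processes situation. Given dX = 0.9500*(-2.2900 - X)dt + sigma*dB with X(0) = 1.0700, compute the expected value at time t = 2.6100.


E[X(t)] = mu + (X(0) - mu)*exp(-theta*t)
= -2.2900 + (1.0700 - -2.2900)*exp(-0.9500*2.6100)
= -2.2900 + 3.3600 * 0.0838
= -2.0085

-2.0085


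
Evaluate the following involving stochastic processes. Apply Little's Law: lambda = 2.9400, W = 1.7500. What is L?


Little's Law: L = lambda * W
= 2.9400 * 1.7500
= 5.1450

5.1450


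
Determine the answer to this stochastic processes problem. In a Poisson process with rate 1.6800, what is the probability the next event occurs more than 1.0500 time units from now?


P(X > t) = exp(-lambda * t)
= exp(-1.6800 * 1.0500)
= exp(-1.7640) = 0.1714

0.1714


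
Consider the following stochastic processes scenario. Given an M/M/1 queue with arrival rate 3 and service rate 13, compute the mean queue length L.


rho = 3/13 = 0.2308
L = rho/(1-rho)
= 0.2308/0.7692
= 0.3000

0.3000


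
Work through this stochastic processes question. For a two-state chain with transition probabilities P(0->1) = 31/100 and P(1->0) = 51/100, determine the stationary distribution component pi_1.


Stationary distribution: pi_0 = p10/(p01+p10), pi_1 = p01/(p01+p10)
p01 = 0.3100, p10 = 0.5100
pi_1 = 0.3780

0.3780


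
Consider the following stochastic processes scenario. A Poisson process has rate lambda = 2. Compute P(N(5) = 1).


P(N(t)=k) = (lambda*t)^k * exp(-lambda*t) / k!
lambda*t = 10
= 10^1 * exp(-10) / 1!
= 10 * 4.5400e-05 / 1
= 4.5400e-04

4.5400e-04


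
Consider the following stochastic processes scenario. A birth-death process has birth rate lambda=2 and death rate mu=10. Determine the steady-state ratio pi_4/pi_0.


For birth-death process, pi_n/pi_0 = (lambda/mu)^n
= (2/10)^4
= 0.0016

0.0016


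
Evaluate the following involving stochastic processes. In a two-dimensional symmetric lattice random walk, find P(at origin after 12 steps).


P = C(12,6)^2 / 4^12
= 924^2 / 16777216
= 853776 / 16777216
= 0.0509

0.0509


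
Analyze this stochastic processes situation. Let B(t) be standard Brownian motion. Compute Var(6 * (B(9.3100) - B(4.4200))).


Var(alpha*(B(t)-B(s))) = alpha^2 * (t-s)
= 6^2 * (9.3100 - 4.4200)
= 36 * 4.8900
= 176.0400

176.0400


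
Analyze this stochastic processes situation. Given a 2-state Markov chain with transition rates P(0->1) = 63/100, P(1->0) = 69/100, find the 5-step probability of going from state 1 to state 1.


Computing P^5 by matrix multiplication.
P = [[0.3700, 0.6300], [0.6900, 0.3100]]
After raising P to the power 5:
P^5(1,1) = 0.4755

0.4755


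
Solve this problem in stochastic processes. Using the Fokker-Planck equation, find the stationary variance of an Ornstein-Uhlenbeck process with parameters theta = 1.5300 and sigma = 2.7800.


Stationary variance = sigma^2 / (2*theta)
= 2.7800^2 / (2*1.5300)
= 7.7284 / 3.0600
= 2.5256

2.5256


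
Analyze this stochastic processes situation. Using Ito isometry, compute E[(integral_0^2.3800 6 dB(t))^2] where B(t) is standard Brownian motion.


By Ito isometry: E[(int f dB)^2] = int f^2 dt
= 6^2 * 2.3800
= 36 * 2.3800 = 85.6800

85.6800


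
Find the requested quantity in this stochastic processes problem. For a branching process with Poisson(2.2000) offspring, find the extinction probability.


Since mu = 2.2000 > 1, extinction prob q < 1.
Solve s = exp(mu*(s-1)) iteratively.
q = 0.1563

0.1563


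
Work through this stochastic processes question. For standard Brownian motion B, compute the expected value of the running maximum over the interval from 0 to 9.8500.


E(max B(s)) = sqrt(2t/pi)
= sqrt(2*9.8500/pi)
= sqrt(6.2707)
= 2.5041

2.5041


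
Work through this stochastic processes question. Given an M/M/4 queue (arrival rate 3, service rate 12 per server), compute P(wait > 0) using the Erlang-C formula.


a = lambda/mu = 0.2500
rho = a/c = 0.0625
Erlang-C formula applied:
C(c,a) = 1.3521e-04

1.3521e-04


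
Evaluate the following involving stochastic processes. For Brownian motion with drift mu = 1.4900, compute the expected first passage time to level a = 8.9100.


Expected first passage time = a/mu
= 8.9100/1.4900
= 5.9799

5.9799


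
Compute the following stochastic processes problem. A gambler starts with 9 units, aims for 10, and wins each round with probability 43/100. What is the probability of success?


Gambler's ruin formula:
r = q/p = 0.5700/0.4300 = 1.3256
P(win) = (1 - r^i)/(1 - r^N)
= (1 - 1.3256^9)/(1 - 1.3256^10)
= 0.7388

0.7388


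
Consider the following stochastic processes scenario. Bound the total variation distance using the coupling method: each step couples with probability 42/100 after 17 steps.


TV distance bound <= (1-delta)^n
= (1 - 0.4200)^17
= 0.5800^17
= 9.5121e-05

9.5121e-05


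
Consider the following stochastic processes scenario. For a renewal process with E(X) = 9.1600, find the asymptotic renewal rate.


Long-run renewal rate = 1/E(X)
= 1/9.1600
= 0.1092

0.1092


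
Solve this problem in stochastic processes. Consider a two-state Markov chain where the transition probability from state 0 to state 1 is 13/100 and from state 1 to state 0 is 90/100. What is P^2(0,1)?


Computing P^2 by matrix multiplication.
P = [[0.8700, 0.1300], [0.9000, 0.1000]]
After raising P to the power 2:
P^2(0,1) = 0.1261

0.1261


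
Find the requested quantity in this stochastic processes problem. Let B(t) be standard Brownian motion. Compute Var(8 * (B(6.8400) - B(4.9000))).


Var(alpha*(B(t)-B(s))) = alpha^2 * (t-s)
= 8^2 * (6.8400 - 4.9000)
= 64 * 1.9400
= 124.1600

124.1600


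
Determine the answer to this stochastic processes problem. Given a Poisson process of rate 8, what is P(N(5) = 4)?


P(N(t)=k) = (lambda*t)^k * exp(-lambda*t) / k!
lambda*t = 40
= 40^4 * exp(-40) / 4!
= 2560000 * 4.2484e-18 / 24
= 4.5316e-13

4.5316e-13


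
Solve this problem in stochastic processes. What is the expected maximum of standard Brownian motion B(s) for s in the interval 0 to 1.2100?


E(max B(s)) = sqrt(2t/pi)
= sqrt(2*1.2100/pi)
= sqrt(0.7703)
= 0.8777

0.8777


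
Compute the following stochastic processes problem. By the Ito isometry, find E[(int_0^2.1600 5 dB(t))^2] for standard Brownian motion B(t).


By Ito isometry: E[(int f dB)^2] = int f^2 dt
= 5^2 * 2.1600
= 25 * 2.1600 = 54.0000

54.0000


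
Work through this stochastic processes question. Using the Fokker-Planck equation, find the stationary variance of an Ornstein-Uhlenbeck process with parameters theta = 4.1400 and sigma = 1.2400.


Stationary variance = sigma^2 / (2*theta)
= 1.2400^2 / (2*4.1400)
= 1.5376 / 8.2800
= 0.1857

0.1857


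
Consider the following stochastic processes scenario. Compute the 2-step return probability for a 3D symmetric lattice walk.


P(return in 2 steps) = P(reverse first step) = 1/(2d)
= 1/6
= 0.1667

0.1667


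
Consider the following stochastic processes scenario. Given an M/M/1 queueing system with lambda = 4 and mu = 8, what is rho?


rho = lambda/mu
= 4/8
= 0.5000

0.5000


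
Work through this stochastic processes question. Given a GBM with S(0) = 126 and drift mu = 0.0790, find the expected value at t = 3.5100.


E[S(t)] = S(0) * exp(mu * t)
= 126 * exp(0.0790 * 3.5100)
= 126 * 1.3195
= 166.2632

166.2632


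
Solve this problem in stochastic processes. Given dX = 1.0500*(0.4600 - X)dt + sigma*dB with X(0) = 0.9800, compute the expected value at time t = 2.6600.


E[X(t)] = mu + (X(0) - mu)*exp(-theta*t)
= 0.4600 + (0.9800 - 0.4600)*exp(-1.0500*2.6600)
= 0.4600 + 0.5200 * 0.0612
= 0.4918

0.4918


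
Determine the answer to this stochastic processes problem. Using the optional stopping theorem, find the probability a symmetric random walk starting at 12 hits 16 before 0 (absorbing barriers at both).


By optional stopping theorem: E(M at tau) = M(0) = 12
P(hit 16)*16 + P(hit 0)*0 = 12
P(hit 16) = (12 - 0)/(16 - 0) = 3/4 = 0.7500

0.7500


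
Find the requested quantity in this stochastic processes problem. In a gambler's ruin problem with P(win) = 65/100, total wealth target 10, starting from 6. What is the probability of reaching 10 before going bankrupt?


Gambler's ruin formula:
r = q/p = 0.3500/0.6500 = 0.5385
P(win) = (1 - r^i)/(1 - r^N)
= (1 - 0.5385^6)/(1 - 0.5385^10)
= 0.9776

0.9776


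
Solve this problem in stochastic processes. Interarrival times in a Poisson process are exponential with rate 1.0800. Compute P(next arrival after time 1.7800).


P(X > t) = exp(-lambda * t)
= exp(-1.0800 * 1.7800)
= exp(-1.9224) = 0.1463

0.1463


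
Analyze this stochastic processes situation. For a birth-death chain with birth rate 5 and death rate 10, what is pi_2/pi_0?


For birth-death process, pi_n/pi_0 = (lambda/mu)^n
= (5/10)^2
= 0.2500

0.2500


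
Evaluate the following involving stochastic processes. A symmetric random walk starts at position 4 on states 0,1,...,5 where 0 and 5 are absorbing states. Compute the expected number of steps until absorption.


For symmetric RW on 0,...,N with absorbing barriers, E(i) = i*(N-i)
E(4) = 4 * 1 = 4

4


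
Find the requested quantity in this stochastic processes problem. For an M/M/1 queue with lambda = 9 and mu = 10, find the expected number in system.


rho = 9/10 = 0.9000
L = rho/(1-rho)
= 0.9000/0.1000
= 9.0000

9.0000
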